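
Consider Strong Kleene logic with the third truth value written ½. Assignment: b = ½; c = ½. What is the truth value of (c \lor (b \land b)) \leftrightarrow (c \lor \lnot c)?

b \land b = ½ \land ½ = ½
c \lor (b \land b) = ½ \lor ½ = ½
\lnot c = \lnot ½ = ½
c \lor \lnot c = ½ \lor ½ = ½
(c \lor (b \land b)) \leftrightarrow (c \lor \lnot c) = ½ \leftrightarrow ½ = ½

½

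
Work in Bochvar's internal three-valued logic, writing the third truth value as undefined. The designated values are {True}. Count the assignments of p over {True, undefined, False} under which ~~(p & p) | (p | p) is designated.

p=True: True ✓
p=undefined: undefined ·
p=False: False ·

1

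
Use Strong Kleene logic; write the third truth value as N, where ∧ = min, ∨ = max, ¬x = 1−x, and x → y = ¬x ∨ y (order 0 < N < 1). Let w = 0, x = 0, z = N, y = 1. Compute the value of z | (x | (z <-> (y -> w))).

y -> w = 1 -> 0 = 0
z <-> (y -> w) = N <-> 0 = N
x | (z <-> (y -> w)) = 0 | N = N
z | (x | (z <-> (y -> w))) = N | N = N

N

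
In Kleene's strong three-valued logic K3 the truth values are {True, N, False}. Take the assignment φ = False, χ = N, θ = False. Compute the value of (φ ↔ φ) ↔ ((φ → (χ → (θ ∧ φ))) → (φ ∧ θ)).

φ ↔ φ = False ↔ False = True
θ ∧ φ = False ∧ False = False
χ → (θ ∧ φ) = N → False = N
φ → (χ → (θ ∧ φ)) = False → N = True
φ ∧ θ = False ∧ False = False
(φ → (χ → (θ ∧ φ))) → (φ ∧ θ) = True → False = False
(φ ↔ φ) ↔ ((φ → (χ → (θ ∧ φ))) → (φ ∧ θ)) = True ↔ False = False

False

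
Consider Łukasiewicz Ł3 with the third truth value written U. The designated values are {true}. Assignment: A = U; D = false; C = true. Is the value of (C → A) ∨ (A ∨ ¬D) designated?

C → A = true → U = U
¬D = ¬false = true
A ∨ ¬D = U ∨ true = true
(C → A) ∨ (A ∨ ¬D) = U ∨ true = true
true ∈ {true}.

Yes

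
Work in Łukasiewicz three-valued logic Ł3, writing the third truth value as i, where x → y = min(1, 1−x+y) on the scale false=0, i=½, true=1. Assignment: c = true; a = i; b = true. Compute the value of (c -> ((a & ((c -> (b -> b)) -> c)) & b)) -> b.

b -> b = true -> true = true
c -> (b -> b) = true -> true = true
(c -> (b -> b)) -> c = true -> true = true
a & ((c -> (b -> b)) -> c) = i & true = i
(a & ((c -> (b -> b)) -> c)) & b = i & true = i
c -> ((a & ((c -> (b -> b)) -> c)) & b) = true -> i = i  [min(1, 1−1+½)]
(c -> ((a & ((c -> (b -> b)) -> c)) & b)) -> b = i -> true = true

true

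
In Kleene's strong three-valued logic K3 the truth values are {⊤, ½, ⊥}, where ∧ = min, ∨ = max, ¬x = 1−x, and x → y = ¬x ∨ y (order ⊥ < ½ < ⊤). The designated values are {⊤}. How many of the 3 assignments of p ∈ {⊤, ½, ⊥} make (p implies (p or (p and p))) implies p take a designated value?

1

p=⊤: ⊤ ✓
p=½: ½ ·
p=⊥: ⊥ ·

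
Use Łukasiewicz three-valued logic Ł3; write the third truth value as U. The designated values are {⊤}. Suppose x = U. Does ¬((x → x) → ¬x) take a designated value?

No

x → x = U → U = ⊤
¬x = ¬U = U
(x → x) → ¬x = ⊤ → U = U
¬((x → x) → ¬x) = ¬U = U
U ∉ {⊤}.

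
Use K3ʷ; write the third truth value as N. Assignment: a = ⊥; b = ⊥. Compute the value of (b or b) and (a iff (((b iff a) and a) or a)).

b or b = ⊥ or ⊥ = ⊥
b iff a = ⊥ iff ⊥ = ⊤
(b iff a) and a = ⊤ and ⊥ = ⊥
((b iff a) and a) or a = ⊥ or ⊥ = ⊥
a iff (((b iff a) and a) or a) = ⊥ iff ⊥ = ⊤
(b or b) and (a iff (((b iff a) and a) or a)) = ⊥ and ⊤ = ⊥

⊥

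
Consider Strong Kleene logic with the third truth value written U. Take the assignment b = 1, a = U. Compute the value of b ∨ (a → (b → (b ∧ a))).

b ∧ a = 1 ∧ U = U
b → (b ∧ a) = 1 → U = U  [¬1 ∨ U]
a → (b → (b ∧ a)) = U → U = U
b ∨ (a → (b → (b ∧ a))) = 1 ∨ U = 1

1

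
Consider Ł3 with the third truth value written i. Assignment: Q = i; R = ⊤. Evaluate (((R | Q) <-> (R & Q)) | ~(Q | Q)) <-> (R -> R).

R | Q = ⊤ | i = ⊤
R & Q = ⊤ & i = i
(R | Q) <-> (R & Q) = ⊤ <-> i = i
Q | Q = i | i = i
~(Q | Q) = ~i = i
((R | Q) <-> (R & Q)) | ~(Q | Q) = i | i = i
R -> R = ⊤ -> ⊤ = ⊤
(((R | Q) <-> (R & Q)) | ~(Q | Q)) <-> (R -> R) = i <-> ⊤ = i

i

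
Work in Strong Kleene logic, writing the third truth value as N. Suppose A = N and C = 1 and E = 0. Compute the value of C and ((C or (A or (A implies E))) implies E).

A implies E = N implies 0 = N  [not N or 0]
A or (A implies E) = N or N = N
C or (A or (A implies E)) = 1 or N = 1
(C or (A or (A implies E))) implies E = 1 implies 0 = 0
C and ((C or (A or (A implies E))) implies E) = 1 and 0 = 0

0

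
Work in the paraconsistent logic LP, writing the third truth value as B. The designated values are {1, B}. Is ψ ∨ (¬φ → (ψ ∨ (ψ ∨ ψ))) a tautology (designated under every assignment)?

No

Countermodel: ψ=0, φ=0 gives 0, which is not designated.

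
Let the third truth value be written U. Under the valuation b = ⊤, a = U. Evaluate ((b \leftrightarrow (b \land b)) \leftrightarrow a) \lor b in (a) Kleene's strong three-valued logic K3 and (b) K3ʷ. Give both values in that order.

In Kleene's strong three-valued logic K3: b \land b = ⊤ \land ⊤ = ⊤
b \leftrightarrow (b \land b) = ⊤ \leftrightarrow ⊤ = ⊤
(b \leftrightarrow (b \land b)) \leftrightarrow a = ⊤ \leftrightarrow U = U
((b \leftrightarrow (b \land b)) \leftrightarrow a) \lor b = U \lor ⊤ = ⊤
In K3ʷ: b \land b = ⊤ \land ⊤ = ⊤
b \leftrightarrow (b \land b) = ⊤ \leftrightarrow ⊤ = ⊤
(b \leftrightarrow (b \land b)) \leftrightarrow a = ⊤ \leftrightarrow U = U
((b \leftrightarrow (b \land b)) \leftrightarrow a) \lor b = U \lor ⊤ = U
They differ because Kleene's strong three-valued logic K3 and K3ʷ treat U differently under the binary connectives.

⊤; U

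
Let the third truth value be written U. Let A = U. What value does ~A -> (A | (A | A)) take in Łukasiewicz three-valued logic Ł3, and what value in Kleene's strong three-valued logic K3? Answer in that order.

In Łukasiewicz three-valued logic Ł3: ~A = ~U = U
A | A = U | U = U
A | (A | A) = U | U = U
~A -> (A | (A | A)) = U -> U = 1
In Kleene's strong three-valued logic K3: ~A = ~U = U
A | A = U | U = U
A | (A | A) = U | U = U
~A -> (A | (A | A)) = U -> U = U  [~U | U]
They differ because Łukasiewicz three-valued logic Ł3 and Kleene's strong three-valued logic K3 treat U differently under implication.

1; U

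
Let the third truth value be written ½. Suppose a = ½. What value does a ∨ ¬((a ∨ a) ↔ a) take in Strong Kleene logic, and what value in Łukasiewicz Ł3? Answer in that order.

In Strong Kleene logic: a ∨ a = ½ ∨ ½ = ½
(a ∨ a) ↔ a = ½ ↔ ½ = ½
¬((a ∨ a) ↔ a) = ¬½ = ½
a ∨ ¬((a ∨ a) ↔ a) = ½ ∨ ½ = ½
In Łukasiewicz Ł3: a ∨ a = ½ ∨ ½ = ½
(a ∨ a) ↔ a = ½ ↔ ½ = 1
¬((a ∨ a) ↔ a) = ¬1 = 0
a ∨ ¬((a ∨ a) ↔ a) = ½ ∨ 0 = ½

½; ½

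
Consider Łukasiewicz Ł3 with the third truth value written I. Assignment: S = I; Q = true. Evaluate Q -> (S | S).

S | S = I | I = I
Q -> (S | S) = true -> I = I

I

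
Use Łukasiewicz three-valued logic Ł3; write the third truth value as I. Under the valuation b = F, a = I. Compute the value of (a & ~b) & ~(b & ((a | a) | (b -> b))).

~b = ~F = T
a & ~b = I & T = I
a | a = I | I = I
b -> b = F -> F = T
(a | a) | (b -> b) = I | T = T
b & ((a | a) | (b -> b)) = F & T = F
~(b & ((a | a) | (b -> b))) = ~F = T
(a & ~b) & ~(b & ((a | a) | (b -> b))) = I & T = I

I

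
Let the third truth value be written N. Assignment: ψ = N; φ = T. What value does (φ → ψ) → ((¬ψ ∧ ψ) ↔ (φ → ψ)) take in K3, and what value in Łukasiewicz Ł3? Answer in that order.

In K3: φ → ψ = T → N = N  [¬T ∨ N]
¬ψ = ¬N = N
¬ψ ∧ ψ = N ∧ N = N
φ → ψ = T → N = N
(¬ψ ∧ ψ) ↔ (φ → ψ) = N ↔ N = N
(φ → ψ) → ((¬ψ ∧ ψ) ↔ (φ → ψ)) = N → N = N
In Łukasiewicz Ł3: φ → ψ = T → N = N
¬ψ = ¬N = N
¬ψ ∧ ψ = N ∧ N = N
φ → ψ = T → N = N
(¬ψ ∧ ψ) ↔ (φ → ψ) = N ↔ N = T
(φ → ψ) → ((¬ψ ∧ ψ) ↔ (φ → ψ)) = N → T = T
They differ because K3 and Łukasiewicz Ł3 treat N differently under implication.

N; T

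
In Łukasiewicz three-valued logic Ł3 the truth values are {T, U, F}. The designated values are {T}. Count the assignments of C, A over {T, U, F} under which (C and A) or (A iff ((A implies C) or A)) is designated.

Designated under: (C=T, A=T); (C=U, A=T); (C=F, A=T); (C=F, A=U).

4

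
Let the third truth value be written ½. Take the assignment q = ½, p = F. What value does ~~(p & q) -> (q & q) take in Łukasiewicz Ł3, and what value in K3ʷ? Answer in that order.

In Łukasiewicz Ł3: p & q = F & ½ = F
~(p & q) = ~F = T
~~(p & q) = ~T = F
q & q = ½ & ½ = ½
~~(p & q) -> (q & q) = F -> ½ = T  [min(1, 1−0+½)]
In K3ʷ: p & q = F & ½ = ½
~(p & q) = ~½ = ½
~~(p & q) = ~½ = ½
q & q = ½ & ½ = ½
~~(p & q) -> (q & q) = ½ -> ½ = ½  [any arg is the third value ⇒ result is the third value]
They differ because Łukasiewicz Ł3 and K3ʷ treat ½ differently under the binary connectives.

T; ½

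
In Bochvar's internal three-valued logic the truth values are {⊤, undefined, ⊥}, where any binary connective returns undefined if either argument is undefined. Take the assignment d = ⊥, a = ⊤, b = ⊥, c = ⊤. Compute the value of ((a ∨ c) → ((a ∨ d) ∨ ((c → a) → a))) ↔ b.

a ∨ c = ⊤ ∨ ⊤ = ⊤
a ∨ d = ⊤ ∨ ⊥ = ⊤
c → a = ⊤ → ⊤ = ⊤
(c → a) → a = ⊤ → ⊤ = ⊤
(a ∨ d) ∨ ((c → a) → a) = ⊤ ∨ ⊤ = ⊤
(a ∨ c) → ((a ∨ d) ∨ ((c → a) → a)) = ⊤ → ⊤ = ⊤
((a ∨ c) → ((a ∨ d) ∨ ((c → a) → a))) ↔ b = ⊤ ↔ ⊥ = ⊥

⊥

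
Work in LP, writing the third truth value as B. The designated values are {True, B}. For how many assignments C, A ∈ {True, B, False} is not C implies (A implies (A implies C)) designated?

Of the 9 assignments, 8 give a value in {True, B}.

8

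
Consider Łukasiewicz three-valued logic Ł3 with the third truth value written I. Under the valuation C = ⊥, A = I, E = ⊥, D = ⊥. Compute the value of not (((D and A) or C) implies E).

⊥

D and A = ⊥ and I = ⊥
(D and A) or C = ⊥ or ⊥ = ⊥
((D and A) or C) implies E = ⊥ implies ⊥ = ⊤
not (((D and A) or C) implies E) = not ⊤ = ⊥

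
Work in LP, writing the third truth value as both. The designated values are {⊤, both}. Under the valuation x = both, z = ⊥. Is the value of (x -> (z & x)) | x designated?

z & x = ⊥ & both = ⊥
x -> (z & x) = both -> ⊥ = both  [~both | ⊥]
(x -> (z & x)) | x = both | both = both
both ∈ {⊤, both}.

Yes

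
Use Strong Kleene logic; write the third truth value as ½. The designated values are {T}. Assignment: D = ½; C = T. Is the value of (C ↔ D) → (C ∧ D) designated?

No

C ↔ D = T ↔ ½ = ½
C ∧ D = T ∧ ½ = ½
(C ↔ D) → (C ∧ D) = ½ → ½ = ½  [¬½ ∨ ½]
½ ∉ {T}.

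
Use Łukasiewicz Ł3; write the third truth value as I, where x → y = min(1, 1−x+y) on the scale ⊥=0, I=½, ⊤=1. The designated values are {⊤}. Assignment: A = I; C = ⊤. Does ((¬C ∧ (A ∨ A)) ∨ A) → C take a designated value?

¬C = ¬⊤ = ⊥
A ∨ A = I ∨ I = I
¬C ∧ (A ∨ A) = ⊥ ∧ I = ⊥
(¬C ∧ (A ∨ A)) ∨ A = ⊥ ∨ I = I
((¬C ∧ (A ∨ A)) ∨ A) → C = I → ⊤ = ⊤
⊤ ∈ {⊤}.

Yes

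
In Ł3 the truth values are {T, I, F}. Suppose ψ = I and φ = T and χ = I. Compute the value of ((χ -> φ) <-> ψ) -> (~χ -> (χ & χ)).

χ -> φ = I -> T = T
(χ -> φ) <-> ψ = T <-> I = I
~χ = ~I = I
χ & χ = I & I = I
~χ -> (χ & χ) = I -> I = T
((χ -> φ) <-> ψ) -> (~χ -> (χ & χ)) = I -> T = T

T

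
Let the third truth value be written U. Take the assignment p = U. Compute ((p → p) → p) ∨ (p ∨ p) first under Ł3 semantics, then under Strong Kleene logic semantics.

U; U

In Ł3: p → p = U → U = ⊤  [min(1, 1−½+½)]
(p → p) → p = ⊤ → U = U
p ∨ p = U ∨ U = U
((p → p) → p) ∨ (p ∨ p) = U ∨ U = U
In Strong Kleene logic: p → p = U → U = U
(p → p) → p = U → U = U
p ∨ p = U ∨ U = U
((p → p) → p) ∨ (p ∨ p) = U ∨ U = U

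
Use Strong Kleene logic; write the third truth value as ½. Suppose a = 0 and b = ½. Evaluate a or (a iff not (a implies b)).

1

a implies b = 0 implies ½ = 1
not (a implies b) = not 1 = 0
a iff not (a implies b) = 0 iff 0 = 1
a or (a iff not (a implies b)) = 0 or 1 = 1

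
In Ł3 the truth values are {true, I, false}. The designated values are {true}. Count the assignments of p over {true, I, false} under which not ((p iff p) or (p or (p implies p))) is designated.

0

p=true: false ·
p=I: false ·
p=false: false ·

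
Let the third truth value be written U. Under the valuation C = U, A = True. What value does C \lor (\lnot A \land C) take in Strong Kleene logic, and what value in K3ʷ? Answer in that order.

In Strong Kleene logic: \lnot A = \lnot True = False
\lnot A \land C = False \land U = False
C \lor (\lnot A \land C) = U \lor False = U
In K3ʷ: \lnot A = \lnot True = False
\lnot A \land C = False \land U = U
C \lor (\lnot A \land C) = U \lor U = U

U; U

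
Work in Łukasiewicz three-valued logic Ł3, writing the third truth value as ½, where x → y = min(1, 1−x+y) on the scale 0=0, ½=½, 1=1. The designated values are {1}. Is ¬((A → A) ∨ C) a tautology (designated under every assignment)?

No

Countermodel: A=1, C=1 gives 0, which is not designated.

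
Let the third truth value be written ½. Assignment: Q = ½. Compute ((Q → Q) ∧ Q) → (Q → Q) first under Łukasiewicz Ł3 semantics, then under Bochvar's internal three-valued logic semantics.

In Łukasiewicz Ł3: Q → Q = ½ → ½ = True
(Q → Q) ∧ Q = True ∧ ½ = ½
Q → Q = ½ → ½ = True
((Q → Q) ∧ Q) → (Q → Q) = ½ → True = True
In Bochvar's internal three-valued logic: Q → Q = ½ → ½ = ½  [any arg is the third value ⇒ result is the third value]
(Q → Q) ∧ Q = ½ ∧ ½ = ½
Q → Q = ½ → ½ = ½
((Q → Q) ∧ Q) → (Q → Q) = ½ → ½ = ½
They differ because Łukasiewicz Ł3 and Bochvar's internal three-valued logic treat ½ differently under the binary connectives.

True; ½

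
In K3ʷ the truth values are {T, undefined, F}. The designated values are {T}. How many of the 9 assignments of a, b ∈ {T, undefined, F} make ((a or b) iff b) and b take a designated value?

2

Designated under: (a=T, b=T); (a=F, b=T).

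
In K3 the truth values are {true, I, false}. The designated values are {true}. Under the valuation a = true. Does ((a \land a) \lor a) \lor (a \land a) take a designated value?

a \land a = true \land true = true
(a \land a) \lor a = true \lor true = true
a \land a = true \land true = true
((a \land a) \lor a) \lor (a \land a) = true \lor true = true
true ∈ {true}.

Yes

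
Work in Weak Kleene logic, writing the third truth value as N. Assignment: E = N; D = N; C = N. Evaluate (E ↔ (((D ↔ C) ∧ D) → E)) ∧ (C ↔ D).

D ↔ C = N ↔ N = N
(D ↔ C) ∧ D = N ∧ N = N
((D ↔ C) ∧ D) → E = N → N = N  [any arg is the third value ⇒ result is the third value]
E ↔ (((D ↔ C) ∧ D) → E) = N ↔ N = N
C ↔ D = N ↔ N = N
(E ↔ (((D ↔ C) ∧ D) → E)) ∧ (C ↔ D) = N ∧ N = N

N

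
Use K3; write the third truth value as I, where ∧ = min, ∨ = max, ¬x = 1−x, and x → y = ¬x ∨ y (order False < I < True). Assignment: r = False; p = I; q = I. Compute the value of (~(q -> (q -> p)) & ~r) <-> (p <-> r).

I

q -> p = I -> I = I  [~I | I]
q -> (q -> p) = I -> I = I
~(q -> (q -> p)) = ~I = I
~r = ~False = True
~(q -> (q -> p)) & ~r = I & True = I
p <-> r = I <-> False = I
(~(q -> (q -> p)) & ~r) <-> (p <-> r) = I <-> I = I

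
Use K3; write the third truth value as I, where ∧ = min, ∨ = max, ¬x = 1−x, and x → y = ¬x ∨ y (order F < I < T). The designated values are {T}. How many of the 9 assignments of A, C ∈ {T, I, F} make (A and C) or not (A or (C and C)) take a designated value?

2

Designated under: (A=T, C=T); (A=F, C=F).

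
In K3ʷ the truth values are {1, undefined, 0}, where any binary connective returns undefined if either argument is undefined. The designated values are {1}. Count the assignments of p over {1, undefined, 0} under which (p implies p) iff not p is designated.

1

p=1: 0 ·
p=undefined: undefined ·
p=0: 1 ✓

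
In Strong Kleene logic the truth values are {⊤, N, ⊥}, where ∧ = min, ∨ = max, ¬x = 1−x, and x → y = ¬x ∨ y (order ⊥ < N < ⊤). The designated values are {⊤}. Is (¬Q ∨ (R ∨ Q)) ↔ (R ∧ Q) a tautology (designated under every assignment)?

No

Countermodel: Q=⊤, R=N gives N, which is not designated.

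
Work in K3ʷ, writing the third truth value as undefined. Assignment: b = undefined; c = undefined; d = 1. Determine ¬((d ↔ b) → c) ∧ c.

d ↔ b = 1 ↔ undefined = undefined
(d ↔ b) → c = undefined → undefined = undefined  [any arg is the third value ⇒ result is the third value]
¬((d ↔ b) → c) = ¬undefined = undefined
¬((d ↔ b) → c) ∧ c = undefined ∧ undefined = undefined

undefined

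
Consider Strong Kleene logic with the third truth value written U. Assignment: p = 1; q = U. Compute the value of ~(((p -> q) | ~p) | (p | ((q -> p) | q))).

0

p -> q = 1 -> U = U  [~1 | U]
~p = ~1 = 0
(p -> q) | ~p = U | 0 = U
q -> p = U -> 1 = 1
(q -> p) | q = 1 | U = 1
p | ((q -> p) | q) = 1 | 1 = 1
((p -> q) | ~p) | (p | ((q -> p) | q)) = U | 1 = 1
~(((p -> q) | ~p) | (p | ((q -> p) | q))) = ~1 = 0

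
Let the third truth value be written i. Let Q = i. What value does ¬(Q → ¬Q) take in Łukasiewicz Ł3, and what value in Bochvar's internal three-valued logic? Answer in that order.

F; i

In Łukasiewicz Ł3: ¬Q = ¬i = i
Q → ¬Q = i → i = T  [min(1, 1−½+½)]
¬(Q → ¬Q) = ¬T = F
In Bochvar's internal three-valued logic: ¬Q = ¬i = i
Q → ¬Q = i → i = i  [any arg is the third value ⇒ result is the third value]
¬(Q → ¬Q) = ¬i = i
They differ because Łukasiewicz Ł3 and Bochvar's internal three-valued logic treat i differently under the binary connectives.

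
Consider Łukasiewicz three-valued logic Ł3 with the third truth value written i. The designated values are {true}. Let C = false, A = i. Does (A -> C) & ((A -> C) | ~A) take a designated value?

A -> C = i -> false = i  [min(1, 1−½+0)]
A -> C = i -> false = i
~A = ~i = i
(A -> C) | ~A = i | i = i
(A -> C) & ((A -> C) | ~A) = i & i = i
i ∉ {true}.

No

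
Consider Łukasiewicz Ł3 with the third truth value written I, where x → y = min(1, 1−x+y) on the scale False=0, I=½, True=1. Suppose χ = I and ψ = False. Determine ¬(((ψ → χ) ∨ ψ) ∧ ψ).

True

ψ → χ = False → I = True  [min(1, 1−0+½)]
(ψ → χ) ∨ ψ = True ∨ False = True
((ψ → χ) ∨ ψ) ∧ ψ = True ∧ False = False
¬(((ψ → χ) ∨ ψ) ∧ ψ) = ¬False = True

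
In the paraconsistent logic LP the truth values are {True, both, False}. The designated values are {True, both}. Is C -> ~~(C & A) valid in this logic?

Countermodel: C=True, A=False gives False, which is not designated.

No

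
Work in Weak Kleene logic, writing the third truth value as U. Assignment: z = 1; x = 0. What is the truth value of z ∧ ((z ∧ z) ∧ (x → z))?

1

z ∧ z = 1 ∧ 1 = 1
x → z = 0 → 1 = 1
(z ∧ z) ∧ (x → z) = 1 ∧ 1 = 1
z ∧ ((z ∧ z) ∧ (x → z)) = 1 ∧ 1 = 1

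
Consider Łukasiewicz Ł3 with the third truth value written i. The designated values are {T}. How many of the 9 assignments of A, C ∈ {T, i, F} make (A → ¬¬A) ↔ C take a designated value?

Designated under: (A=T, C=T); (A=i, C=T); (A=F, C=T).

3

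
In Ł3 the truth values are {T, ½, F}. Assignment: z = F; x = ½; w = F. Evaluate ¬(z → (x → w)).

x → w = ½ → F = ½
z → (x → w) = F → ½ = T
¬(z → (x → w)) = ¬T = F

F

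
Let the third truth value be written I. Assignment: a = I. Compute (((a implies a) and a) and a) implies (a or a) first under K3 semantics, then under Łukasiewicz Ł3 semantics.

I; true

In K3: a implies a = I implies I = I  [not I or I]
(a implies a) and a = I and I = I
((a implies a) and a) and a = I and I = I
a or a = I or I = I
(((a implies a) and a) and a) implies (a or a) = I implies I = I
In Łukasiewicz Ł3: a implies a = I implies I = true
(a implies a) and a = true and I = I
((a implies a) and a) and a = I and I = I
a or a = I or I = I
(((a implies a) and a) and a) implies (a or a) = I implies I = true
They differ because K3 and Łukasiewicz Ł3 treat I differently under implication.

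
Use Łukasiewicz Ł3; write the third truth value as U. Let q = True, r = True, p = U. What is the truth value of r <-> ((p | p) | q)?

True

p | p = U | U = U
(p | p) | q = U | True = True
r <-> ((p | p) | q) = True <-> True = True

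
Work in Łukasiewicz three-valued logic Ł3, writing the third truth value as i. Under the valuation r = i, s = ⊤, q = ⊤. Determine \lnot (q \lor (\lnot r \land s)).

\lnot r = \lnot i = i
\lnot r \land s = i \land ⊤ = i
q \lor (\lnot r \land s) = ⊤ \lor i = ⊤
\lnot (q \lor (\lnot r \land s)) = \lnot ⊤ = ⊥

⊥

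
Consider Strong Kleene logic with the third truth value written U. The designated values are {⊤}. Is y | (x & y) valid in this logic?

No

Countermodel: y=U, x=⊤ gives U, which is not designated.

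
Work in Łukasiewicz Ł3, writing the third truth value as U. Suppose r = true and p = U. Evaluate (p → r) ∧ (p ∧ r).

p → r = U → true = true  [min(1, 1−½+1)]
p ∧ r = U ∧ true = U
(p → r) ∧ (p ∧ r) = true ∧ U = U

U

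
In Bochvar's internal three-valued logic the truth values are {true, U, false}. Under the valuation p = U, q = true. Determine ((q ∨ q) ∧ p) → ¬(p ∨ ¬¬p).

U

q ∨ q = true ∨ true = true
(q ∨ q) ∧ p = true ∧ U = U
¬p = ¬U = U
¬¬p = ¬U = U
p ∨ ¬¬p = U ∨ U = U
¬(p ∨ ¬¬p) = ¬U = U
((q ∨ q) ∧ p) → ¬(p ∨ ¬¬p) = U → U = U  [any arg is the third value ⇒ result is the third value]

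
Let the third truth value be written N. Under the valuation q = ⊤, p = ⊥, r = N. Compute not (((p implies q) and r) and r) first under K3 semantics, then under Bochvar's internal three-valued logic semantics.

N; N

In K3: p implies q = ⊥ implies ⊤ = ⊤
(p implies q) and r = ⊤ and N = N
((p implies q) and r) and r = N and N = N
not (((p implies q) and r) and r) = not N = N
In Bochvar's internal three-valued logic: p implies q = ⊥ implies ⊤ = ⊤
(p implies q) and r = ⊤ and N = N
((p implies q) and r) and r = N and N = N
not (((p implies q) and r) and r) = not N = N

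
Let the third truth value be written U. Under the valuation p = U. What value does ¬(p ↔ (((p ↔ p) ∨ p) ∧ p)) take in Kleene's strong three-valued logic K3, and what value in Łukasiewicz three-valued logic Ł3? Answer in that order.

In Kleene's strong three-valued logic K3: p ↔ p = U ↔ U = U
(p ↔ p) ∨ p = U ∨ U = U
((p ↔ p) ∨ p) ∧ p = U ∧ U = U
p ↔ (((p ↔ p) ∨ p) ∧ p) = U ↔ U = U
¬(p ↔ (((p ↔ p) ∨ p) ∧ p)) = ¬U = U
In Łukasiewicz three-valued logic Ł3: p ↔ p = U ↔ U = True  [1 − |½−½|]
(p ↔ p) ∨ p = True ∨ U = True
((p ↔ p) ∨ p) ∧ p = True ∧ U = U
p ↔ (((p ↔ p) ∨ p) ∧ p) = U ↔ U = True
¬(p ↔ (((p ↔ p) ∨ p) ∧ p)) = ¬True = False
They differ because Kleene's strong three-valued logic K3 and Łukasiewicz three-valued logic Ł3 treat U differently under implication.

U; False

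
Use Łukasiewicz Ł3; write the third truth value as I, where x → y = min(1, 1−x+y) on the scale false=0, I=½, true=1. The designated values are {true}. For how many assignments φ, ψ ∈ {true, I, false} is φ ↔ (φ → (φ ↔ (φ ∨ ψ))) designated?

3

Designated under: (φ=true, ψ=true); (φ=true, ψ=I); (φ=true, ψ=false).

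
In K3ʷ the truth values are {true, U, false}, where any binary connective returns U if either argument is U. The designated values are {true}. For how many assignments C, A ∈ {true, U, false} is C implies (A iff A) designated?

4

Designated under: (C=true, A=true); (C=true, A=false); (C=false, A=true); (C=false, A=false).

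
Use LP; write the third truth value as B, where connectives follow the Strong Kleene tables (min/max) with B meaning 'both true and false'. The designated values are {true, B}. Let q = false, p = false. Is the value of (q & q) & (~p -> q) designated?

q & q = false & false = false
~p = ~false = true
~p -> q = true -> false = false
(q & q) & (~p -> q) = false & false = false
false ∉ {true, B}.

No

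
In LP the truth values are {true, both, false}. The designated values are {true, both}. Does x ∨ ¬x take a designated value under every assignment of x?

Yes

Every assignment of x over {true, both, false} gives a value in {true, both}.
In particular, with x=both: x ∨ ¬x = both.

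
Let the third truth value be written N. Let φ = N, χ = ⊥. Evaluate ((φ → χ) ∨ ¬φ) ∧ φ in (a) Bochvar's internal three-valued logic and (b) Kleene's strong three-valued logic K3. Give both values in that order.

In Bochvar's internal three-valued logic: φ → χ = N → ⊥ = N  [any arg is the third value ⇒ result is the third value]
¬φ = ¬N = N
(φ → χ) ∨ ¬φ = N ∨ N = N
((φ → χ) ∨ ¬φ) ∧ φ = N ∧ N = N
In Kleene's strong three-valued logic K3: φ → χ = N → ⊥ = N  [¬N ∨ ⊥]
¬φ = ¬N = N
(φ → χ) ∨ ¬φ = N ∨ N = N
((φ → χ) ∨ ¬φ) ∧ φ = N ∧ N = N

N; N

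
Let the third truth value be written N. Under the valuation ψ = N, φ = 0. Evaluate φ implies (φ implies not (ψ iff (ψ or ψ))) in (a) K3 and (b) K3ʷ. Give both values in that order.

1; N

In K3: ψ or ψ = N or N = N
ψ iff (ψ or ψ) = N iff N = N
not (ψ iff (ψ or ψ)) = not N = N
φ implies not (ψ iff (ψ or ψ)) = 0 implies N = 1  [not 0 or N]
φ implies (φ implies not (ψ iff (ψ or ψ))) = 0 implies 1 = 1
In K3ʷ: ψ or ψ = N or N = N
ψ iff (ψ or ψ) = N iff N = N
not (ψ iff (ψ or ψ)) = not N = N
φ implies not (ψ iff (ψ or ψ)) = 0 implies N = N  [any arg is the third value ⇒ result is the third value]
φ implies (φ implies not (ψ iff (ψ or ψ))) = 0 implies N = N
They differ because K3 and K3ʷ treat N differently under the binary connectives.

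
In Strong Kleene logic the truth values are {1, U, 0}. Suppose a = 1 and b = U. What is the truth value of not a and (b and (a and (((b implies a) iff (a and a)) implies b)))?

not a = not 1 = 0
b implies a = U implies 1 = 1
a and a = 1 and 1 = 1
(b implies a) iff (a and a) = 1 iff 1 = 1
((b implies a) iff (a and a)) implies b = 1 implies U = U
a and (((b implies a) iff (a and a)) implies b) = 1 and U = U
b and (a and (((b implies a) iff (a and a)) implies b)) = U and U = U
not a and (b and (a and (((b implies a) iff (a and a)) implies b))) = 0 and U = 0

0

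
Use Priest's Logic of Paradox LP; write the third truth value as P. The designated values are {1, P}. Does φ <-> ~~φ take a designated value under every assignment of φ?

Every assignment of φ over {1, P, 0} gives a value in {1, P}.
In particular, with φ=P: φ <-> ~~φ = P.

Yes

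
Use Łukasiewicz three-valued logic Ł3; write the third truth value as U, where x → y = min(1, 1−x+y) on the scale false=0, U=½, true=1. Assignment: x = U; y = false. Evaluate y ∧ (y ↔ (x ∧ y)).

false

x ∧ y = U ∧ false = false
y ↔ (x ∧ y) = false ↔ false = true
y ∧ (y ↔ (x ∧ y)) = false ∧ true = false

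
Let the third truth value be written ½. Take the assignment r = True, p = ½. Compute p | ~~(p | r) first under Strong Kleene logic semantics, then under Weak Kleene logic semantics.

True; ½

In Strong Kleene logic: p | r = ½ | True = True
~(p | r) = ~True = False
~~(p | r) = ~False = True
p | ~~(p | r) = ½ | True = True
In Weak Kleene logic: p | r = ½ | True = ½
~(p | r) = ~½ = ½
~~(p | r) = ~½ = ½
p | ~~(p | r) = ½ | ½ = ½
They differ because Strong Kleene logic and Weak Kleene logic treat ½ differently under the binary connectives.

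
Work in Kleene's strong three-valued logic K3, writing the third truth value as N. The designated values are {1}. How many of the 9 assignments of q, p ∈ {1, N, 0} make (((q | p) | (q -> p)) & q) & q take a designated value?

3

Designated under: (q=1, p=1); (q=1, p=N); (q=1, p=0).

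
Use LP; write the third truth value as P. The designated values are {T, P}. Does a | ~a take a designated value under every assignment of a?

Every assignment of a over {T, P, F} gives a value in {T, P}.
In particular, with a=P: a | ~a = P.

Yes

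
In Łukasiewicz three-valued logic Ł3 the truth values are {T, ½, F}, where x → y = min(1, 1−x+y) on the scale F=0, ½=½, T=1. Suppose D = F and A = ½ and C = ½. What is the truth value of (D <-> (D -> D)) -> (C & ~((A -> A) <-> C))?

D -> D = F -> F = T
D <-> (D -> D) = F <-> T = F
A -> A = ½ -> ½ = T  [min(1, 1−½+½)]
(A -> A) <-> C = T <-> ½ = ½
~((A -> A) <-> C) = ~½ = ½
C & ~((A -> A) <-> C) = ½ & ½ = ½
(D <-> (D -> D)) -> (C & ~((A -> A) <-> C)) = F -> ½ = T

T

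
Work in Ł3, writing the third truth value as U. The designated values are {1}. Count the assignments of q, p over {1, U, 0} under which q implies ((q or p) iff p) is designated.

Of the 9 assignments, 7 give a value in {1}.

7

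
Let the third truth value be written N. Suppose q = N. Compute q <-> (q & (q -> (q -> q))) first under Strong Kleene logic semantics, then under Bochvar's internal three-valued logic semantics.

N; N

In Strong Kleene logic: q -> q = N -> N = N  [~N | N]
q -> (q -> q) = N -> N = N
q & (q -> (q -> q)) = N & N = N
q <-> (q & (q -> (q -> q))) = N <-> N = N
In Bochvar's internal three-valued logic: q -> q = N -> N = N
q -> (q -> q) = N -> N = N
q & (q -> (q -> q)) = N & N = N
q <-> (q & (q -> (q -> q))) = N <-> N = N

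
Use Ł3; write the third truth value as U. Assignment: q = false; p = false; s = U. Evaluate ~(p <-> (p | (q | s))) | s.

q | s = false | U = U
p | (q | s) = false | U = U
p <-> (p | (q | s)) = false <-> U = U  [1 − |0−½|]
~(p <-> (p | (q | s))) = ~U = U
~(p <-> (p | (q | s))) | s = U | U = U

U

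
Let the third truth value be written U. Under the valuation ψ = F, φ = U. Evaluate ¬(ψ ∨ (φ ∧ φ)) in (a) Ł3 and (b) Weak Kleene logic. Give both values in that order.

In Ł3: φ ∧ φ = U ∧ U = U
ψ ∨ (φ ∧ φ) = F ∨ U = U
¬(ψ ∨ (φ ∧ φ)) = ¬U = U
In Weak Kleene logic: φ ∧ φ = U ∧ U = U
ψ ∨ (φ ∧ φ) = F ∨ U = U
¬(ψ ∨ (φ ∧ φ)) = ¬U = U

U; U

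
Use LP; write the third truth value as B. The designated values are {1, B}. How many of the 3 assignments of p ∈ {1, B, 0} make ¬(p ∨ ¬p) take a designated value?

p=1: 0 ·
p=B: B ✓
p=0: 0 ·

1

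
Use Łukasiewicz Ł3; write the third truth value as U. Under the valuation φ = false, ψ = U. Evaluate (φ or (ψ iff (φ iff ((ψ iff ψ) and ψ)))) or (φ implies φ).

ψ iff ψ = U iff U = true
(ψ iff ψ) and ψ = true and U = U
φ iff ((ψ iff ψ) and ψ) = false iff U = U
ψ iff (φ iff ((ψ iff ψ) and ψ)) = U iff U = true
φ or (ψ iff (φ iff ((ψ iff ψ) and ψ))) = false or true = true
φ implies φ = false implies false = true
(φ or (ψ iff (φ iff ((ψ iff ψ) and ψ)))) or (φ implies φ) = true or true = true

true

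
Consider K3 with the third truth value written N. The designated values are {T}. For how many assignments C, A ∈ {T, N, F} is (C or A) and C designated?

3

Designated under: (C=T, A=T); (C=T, A=N); (C=T, A=F).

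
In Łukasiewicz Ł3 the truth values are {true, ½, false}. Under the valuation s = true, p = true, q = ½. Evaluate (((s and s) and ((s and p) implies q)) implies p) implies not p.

s and s = true and true = true
s and p = true and true = true
(s and p) implies q = true implies ½ = ½
(s and s) and ((s and p) implies q) = true and ½ = ½
((s and s) and ((s and p) implies q)) implies p = ½ implies true = true
not p = not true = false
(((s and s) and ((s and p) implies q)) implies p) implies not p = true implies false = false

false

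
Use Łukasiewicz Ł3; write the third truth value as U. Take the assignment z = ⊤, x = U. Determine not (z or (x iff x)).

⊥

x iff x = U iff U = ⊤  [1 − |½−½|]
z or (x iff x) = ⊤ or ⊤ = ⊤
not (z or (x iff x)) = not ⊤ = ⊥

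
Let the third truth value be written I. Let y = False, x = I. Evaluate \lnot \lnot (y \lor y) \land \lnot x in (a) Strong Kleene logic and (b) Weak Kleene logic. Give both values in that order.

False; I

In Strong Kleene logic: y \lor y = False \lor False = False
\lnot (y \lor y) = \lnot False = True
\lnot \lnot (y \lor y) = \lnot True = False
\lnot x = \lnot I = I
\lnot \lnot (y \lor y) \land \lnot x = False \land I = False
In Weak Kleene logic: y \lor y = False \lor False = False
\lnot (y \lor y) = \lnot False = True
\lnot \lnot (y \lor y) = \lnot True = False
\lnot x = \lnot I = I
\lnot \lnot (y \lor y) \land \lnot x = False \land I = I
They differ because Strong Kleene logic and Weak Kleene logic treat I differently under the binary connectives.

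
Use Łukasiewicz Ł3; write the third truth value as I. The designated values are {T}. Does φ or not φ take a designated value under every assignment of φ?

Countermodel: φ=I gives I, which is not designated.

No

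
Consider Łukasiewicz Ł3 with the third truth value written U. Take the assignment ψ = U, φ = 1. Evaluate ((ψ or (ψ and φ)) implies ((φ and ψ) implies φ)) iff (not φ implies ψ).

ψ and φ = U and 1 = U
ψ or (ψ and φ) = U or U = U
φ and ψ = 1 and U = U
(φ and ψ) implies φ = U implies 1 = 1  [min(1, 1−½+1)]
(ψ or (ψ and φ)) implies ((φ and ψ) implies φ) = U implies 1 = 1
not φ = not 1 = 0
not φ implies ψ = 0 implies U = 1
((ψ or (ψ and φ)) implies ((φ and ψ) implies φ)) iff (not φ implies ψ) = 1 iff 1 = 1

1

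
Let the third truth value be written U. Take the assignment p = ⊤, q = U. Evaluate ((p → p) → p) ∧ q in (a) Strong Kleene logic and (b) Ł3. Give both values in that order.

In Strong Kleene logic: p → p = ⊤ → ⊤ = ⊤
(p → p) → p = ⊤ → ⊤ = ⊤
((p → p) → p) ∧ q = ⊤ ∧ U = U
In Ł3: p → p = ⊤ → ⊤ = ⊤
(p → p) → p = ⊤ → ⊤ = ⊤
((p → p) → p) ∧ q = ⊤ ∧ U = U

U; U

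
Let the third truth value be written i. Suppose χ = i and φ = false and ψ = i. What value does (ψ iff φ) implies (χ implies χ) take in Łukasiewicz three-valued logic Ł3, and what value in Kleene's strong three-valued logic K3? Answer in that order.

In Łukasiewicz three-valued logic Ł3: ψ iff φ = i iff false = i  [1 − |½−0|]
χ implies χ = i implies i = true
(ψ iff φ) implies (χ implies χ) = i implies true = true
In Kleene's strong three-valued logic K3: ψ iff φ = i iff false = i
χ implies χ = i implies i = i  [not i or i]
(ψ iff φ) implies (χ implies χ) = i implies i = i
They differ because Łukasiewicz three-valued logic Ł3 and Kleene's strong three-valued logic K3 treat i differently under implication.

true; i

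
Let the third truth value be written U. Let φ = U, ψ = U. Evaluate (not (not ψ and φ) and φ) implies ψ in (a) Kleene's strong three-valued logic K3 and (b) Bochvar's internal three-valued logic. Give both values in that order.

U; U

In Kleene's strong three-valued logic K3: not ψ = not U = U
not ψ and φ = U and U = U
not (not ψ and φ) = not U = U
not (not ψ and φ) and φ = U and U = U
(not (not ψ and φ) and φ) implies ψ = U implies U = U  [not U or U]
In Bochvar's internal three-valued logic: not ψ = not U = U
not ψ and φ = U and U = U
not (not ψ and φ) = not U = U
not (not ψ and φ) and φ = U and U = U
(not (not ψ and φ) and φ) implies ψ = U implies U = U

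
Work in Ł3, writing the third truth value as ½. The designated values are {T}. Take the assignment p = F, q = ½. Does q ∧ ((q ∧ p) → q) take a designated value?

q ∧ p = ½ ∧ F = F
(q ∧ p) → q = F → ½ = T  [min(1, 1−0+½)]
q ∧ ((q ∧ p) → q) = ½ ∧ T = ½
½ ∉ {T}.

No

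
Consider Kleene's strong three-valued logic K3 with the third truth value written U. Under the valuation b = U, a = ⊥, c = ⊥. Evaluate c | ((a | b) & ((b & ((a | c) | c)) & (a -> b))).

⊥

a | b = ⊥ | U = U
a | c = ⊥ | ⊥ = ⊥
(a | c) | c = ⊥ | ⊥ = ⊥
b & ((a | c) | c) = U & ⊥ = ⊥
a -> b = ⊥ -> U = ⊤  [~⊥ | U]
(b & ((a | c) | c)) & (a -> b) = ⊥ & ⊤ = ⊥
(a | b) & ((b & ((a | c) | c)) & (a -> b)) = U & ⊥ = ⊥
c | ((a | b) & ((b & ((a | c) | c)) & (a -> b))) = ⊥ | ⊥ = ⊥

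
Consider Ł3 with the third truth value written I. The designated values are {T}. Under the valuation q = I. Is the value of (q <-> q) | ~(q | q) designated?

Yes

q <-> q = I <-> I = T
q | q = I | I = I
~(q | q) = ~I = I
(q <-> q) | ~(q | q) = T | I = T
T ∈ {T}.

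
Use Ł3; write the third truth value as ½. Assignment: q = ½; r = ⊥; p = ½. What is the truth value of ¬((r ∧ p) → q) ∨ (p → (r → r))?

r ∧ p = ⊥ ∧ ½ = ⊥
(r ∧ p) → q = ⊥ → ½ = ⊤  [min(1, 1−0+½)]
¬((r ∧ p) → q) = ¬⊤ = ⊥
r → r = ⊥ → ⊥ = ⊤
p → (r → r) = ½ → ⊤ = ⊤
¬((r ∧ p) → q) ∨ (p → (r → r)) = ⊥ ∨ ⊤ = ⊤

⊤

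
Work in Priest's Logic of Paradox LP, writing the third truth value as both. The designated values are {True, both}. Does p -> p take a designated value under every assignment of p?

Every assignment of p over {True, both, False} gives a value in {True, both}.
In particular, with p=both: p -> p = both.

Yes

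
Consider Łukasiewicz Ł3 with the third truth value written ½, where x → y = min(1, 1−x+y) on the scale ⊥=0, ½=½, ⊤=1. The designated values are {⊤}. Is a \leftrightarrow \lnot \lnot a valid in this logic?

Every assignment of a over {⊤, ½, ⊥} gives a value in {⊤}.
In particular, with a=½: a \leftrightarrow \lnot \lnot a = ⊤.

Yes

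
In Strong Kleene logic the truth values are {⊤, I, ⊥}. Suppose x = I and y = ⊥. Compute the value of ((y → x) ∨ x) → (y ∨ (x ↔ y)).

I

y → x = ⊥ → I = ⊤  [¬⊥ ∨ I]
(y → x) ∨ x = ⊤ ∨ I = ⊤
x ↔ y = I ↔ ⊥ = I
y ∨ (x ↔ y) = ⊥ ∨ I = I
((y → x) ∨ x) → (y ∨ (x ↔ y)) = ⊤ → I = I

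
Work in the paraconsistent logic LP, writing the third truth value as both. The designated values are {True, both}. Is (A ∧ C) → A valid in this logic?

Every assignment of A, C over {True, both, False} gives a value in {True, both}.
In particular, with A=both, C=both: (A ∧ C) → A = both.

Yes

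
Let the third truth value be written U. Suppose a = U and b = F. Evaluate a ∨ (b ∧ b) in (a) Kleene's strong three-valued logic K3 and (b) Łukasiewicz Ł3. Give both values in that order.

In Kleene's strong three-valued logic K3: b ∧ b = F ∧ F = F
a ∨ (b ∧ b) = U ∨ F = U
In Łukasiewicz Ł3: b ∧ b = F ∧ F = F
a ∨ (b ∧ b) = U ∨ F = U

U; U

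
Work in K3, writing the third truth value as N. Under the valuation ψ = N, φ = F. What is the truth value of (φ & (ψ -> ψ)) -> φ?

T

ψ -> ψ = N -> N = N
φ & (ψ -> ψ) = F & N = F
(φ & (ψ -> ψ)) -> φ = F -> F = T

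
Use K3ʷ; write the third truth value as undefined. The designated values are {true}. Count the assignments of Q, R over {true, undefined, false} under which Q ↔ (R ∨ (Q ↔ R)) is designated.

Designated under: (Q=true, R=true).

1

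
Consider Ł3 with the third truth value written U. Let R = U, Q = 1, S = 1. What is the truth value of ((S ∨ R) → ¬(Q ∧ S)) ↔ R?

U

S ∨ R = 1 ∨ U = 1
Q ∧ S = 1 ∧ 1 = 1
¬(Q ∧ S) = ¬1 = 0
(S ∨ R) → ¬(Q ∧ S) = 1 → 0 = 0
((S ∨ R) → ¬(Q ∧ S)) ↔ R = 0 ↔ U = U  [1 − |0−½|]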